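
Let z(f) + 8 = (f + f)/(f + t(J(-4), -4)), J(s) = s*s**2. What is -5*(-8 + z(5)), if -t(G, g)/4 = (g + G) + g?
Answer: 23390/293 ≈ 79.829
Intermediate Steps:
J(s) = s**3
t(G, g) = -8*g - 4*G (t(G, g) = -4*((g + G) + g) = -4*((G + g) + g) = -4*(G + 2*g) = -8*g - 4*G)
z(f) = -8 + 2*f/(288 + f) (z(f) = -8 + (f + f)/(f + (-8*(-4) - 4*(-4)**3)) = -8 + (2*f)/(f + (32 - 4*(-64))) = -8 + (2*f)/(f + (32 + 256)) = -8 + (2*f)/(f + 288) = -8 + (2*f)/(288 + f) = -8 + 2*f/(288 + f))
-5*(-8 + z(5)) = -5*(-8 + 6*(-384 - 1*5)/(288 + 5)) = -5*(-8 + 6*(-384 - 5)/293) = -5*(-8 + 6*(1/293)*(-389)) = -5*(-8 - 2334/293) = -5*(-4678/293) = 23390/293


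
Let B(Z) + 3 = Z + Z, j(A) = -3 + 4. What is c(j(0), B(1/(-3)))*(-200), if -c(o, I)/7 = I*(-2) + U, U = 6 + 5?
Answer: 77000/3 ≈ 25667.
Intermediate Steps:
j(A) = 1
U = 11
B(Z) = -3 + 2*Z (B(Z) = -3 + (Z + Z) = -3 + 2*Z)
c(o, I) = -77 + 14*I (c(o, I) = -7*(I*(-2) + 11) = -7*(-2*I + 11) = -7*(11 - 2*I) = -77 + 14*I)
c(j(0), B(1/(-3)))*(-200) = (-77 + 14*(-3 + 2/(-3)))*(-200) = (-77 + 14*(-3 + 2*(-⅓)))*(-200) = (-77 + 14*(-3 - ⅔))*(-200) = (-77 + 14*(-11/3))*(-200) = (-77 - 154/3)*(-200) = -385/3*(-200) = 77000/3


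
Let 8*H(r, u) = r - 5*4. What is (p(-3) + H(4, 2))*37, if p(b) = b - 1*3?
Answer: -296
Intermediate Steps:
H(r, u) = -5/2 + r/8 (H(r, u) = (r - 5*4)/8 = (r - 20)/8 = (-20 + r)/8 = -5/2 + r/8)
p(b) = -3 + b (p(b) = b - 3 = -3 + b)
(p(-3) + H(4, 2))*37 = ((-3 - 3) + (-5/2 + (⅛)*4))*37 = (-6 + (-5/2 + ½))*37 = (-6 - 2)*37 = -8*37 = -296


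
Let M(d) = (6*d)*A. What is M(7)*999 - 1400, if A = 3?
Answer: 124474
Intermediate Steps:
M(d) = 18*d (M(d) = (6*d)*3 = 18*d)
M(7)*999 - 1400 = (18*7)*999 - 1400 = 126*999 - 1400 = 125874 - 1400 = 124474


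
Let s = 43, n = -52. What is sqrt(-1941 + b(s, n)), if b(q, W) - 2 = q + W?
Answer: 2*I*sqrt(487) ≈ 44.136*I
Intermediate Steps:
b(q, W) = 2 + W + q (b(q, W) = 2 + (q + W) = 2 + (W + q) = 2 + W + q)
sqrt(-1941 + b(s, n)) = sqrt(-1941 + (2 - 52 + 43)) = sqrt(-1941 - 7) = sqrt(-1948) = 2*I*sqrt(487)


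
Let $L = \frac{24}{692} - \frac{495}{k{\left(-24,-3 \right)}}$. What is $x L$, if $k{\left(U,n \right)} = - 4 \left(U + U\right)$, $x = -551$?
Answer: $\frac{15516711}{11072} \approx 1401.4$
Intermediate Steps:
$k{\left(U,n \right)} = - 8 U$ ($k{\left(U,n \right)} = - 4 \cdot 2 U = - 8 U$)
$L = - \frac{28161}{11072}$ ($L = \frac{24}{692} - \frac{495}{\left(-8\right) \left(-24\right)} = 24 \cdot \frac{1}{692} - \frac{495}{192} = \frac{6}{173} - \frac{165}{64} = - \frac{28161}{11072} \approx -2.5434$)
$x L = \left(-551\right) \left(- \frac{28161}{11072}\right) = \frac{15516711}{11072}$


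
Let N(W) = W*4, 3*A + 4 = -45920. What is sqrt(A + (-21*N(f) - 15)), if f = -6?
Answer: I*sqrt(14819) ≈ 121.73*I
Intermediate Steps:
A = -15308 (A = -4/3 + (1/3)*(-45920) = -4/3 - 45920/3 = -15308)
N(W) = 4*W
sqrt(A + (-21*N(f) - 15)) = sqrt(-15308 + (-84*(-6) - 15)) = sqrt(-15308 + (-21*(-24) - 15)) = sqrt(-15308 + (504 - 15)) = sqrt(-15308 + 489) = sqrt(-14819) = I*sqrt(14819)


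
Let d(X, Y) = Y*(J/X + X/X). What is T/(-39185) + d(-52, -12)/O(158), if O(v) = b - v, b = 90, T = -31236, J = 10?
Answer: 957351/1018810 ≈ 0.93968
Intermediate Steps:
O(v) = 90 - v
d(X, Y) = Y*(1 + 10/X) (d(X, Y) = Y*(10/X + X/X) = Y*(10/X + 1) = Y*(1 + 10/X))
T/(-39185) + d(-52, -12)/O(158) = -31236/(-39185) + (-12*(10 - 52)/(-52))/(90 - 1*158) = -31236*(-1/39185) + (-12*(-1/52)*(-42))/(90 - 158) = 31236/39185 - 126/13/(-68) = 31236/39185 - 126/13*(-1/68) = 31236/39185 + 63/442 = 957351/1018810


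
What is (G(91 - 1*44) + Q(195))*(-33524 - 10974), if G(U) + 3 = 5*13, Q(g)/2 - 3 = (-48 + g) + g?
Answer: -33462496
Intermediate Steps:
Q(g) = -90 + 4*g (Q(g) = 6 + 2*((-48 + g) + g) = 6 + 2*(-48 + 2*g) = 6 + (-96 + 4*g) = -90 + 4*g)
G(U) = 62 (G(U) = -3 + 5*13 = -3 + 65 = 62)
(G(91 - 1*44) + Q(195))*(-33524 - 10974) = (62 + (-90 + 4*195))*(-33524 - 10974) = (62 + (-90 + 780))*(-44498) = (62 + 690)*(-44498) = 752*(-44498) = -33462496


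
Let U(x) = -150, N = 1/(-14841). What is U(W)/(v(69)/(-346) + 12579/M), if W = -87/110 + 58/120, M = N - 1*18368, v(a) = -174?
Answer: 1178992789925/1430056484 ≈ 824.44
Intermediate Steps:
N = -1/14841 ≈ -6.7381e-5
M = -272599489/14841 (M = -1/14841 - 1*18368 = -1/14841 - 18368 = -272599489/14841 ≈ -18368.)
W = -203/660 (W = -87*1/110 + 58*(1/120) = -87/110 + 29/60 = -203/660 ≈ -0.30758)
U(W)/(v(69)/(-346) + 12579/M) = -150/(-174/(-346) + 12579/(-272599489/14841)) = -150/(-174*(-1/346) + 12579*(-14841/272599489)) = -150/(87/173 - 186684939/272599489) = -150/(-8580338904/47159711597) = -150*(-47159711597/8580338904) = 1178992789925/1430056484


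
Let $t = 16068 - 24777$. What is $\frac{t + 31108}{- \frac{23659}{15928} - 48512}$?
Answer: $- \frac{27443944}{59440215} \approx -0.46171$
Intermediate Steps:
$t = -8709$ ($t = 16068 - 24777 = -8709$)
$\frac{t + 31108}{- \frac{23659}{15928} - 48512} = \frac{-8709 + 31108}{- \frac{23659}{15928} - 48512} = \frac{22399}{\left(-23659\right) \frac{1}{15928} - 48512} = \frac{22399}{- \frac{23659}{15928} - 48512} = \frac{22399}{- \frac{772722795}{15928}} = 22399 \left(- \frac{15928}{772722795}\right) = - \frac{27443944}{59440215}$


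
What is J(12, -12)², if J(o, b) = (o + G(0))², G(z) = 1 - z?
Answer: 28561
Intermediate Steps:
J(o, b) = (1 + o)² (J(o, b) = (o + (1 - 1*0))² = (o + (1 + 0))² = (o + 1)² = (1 + o)²)
J(12, -12)² = ((1 + 12)²)² = (13²)² = 169² = 28561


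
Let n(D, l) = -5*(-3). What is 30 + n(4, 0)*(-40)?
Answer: -570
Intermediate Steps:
n(D, l) = 15
30 + n(4, 0)*(-40) = 30 + 15*(-40) = 30 - 600 = -570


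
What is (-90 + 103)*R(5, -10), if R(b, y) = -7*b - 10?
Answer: -585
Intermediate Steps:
R(b, y) = -10 - 7*b
(-90 + 103)*R(5, -10) = (-90 + 103)*(-10 - 7*5) = 13*(-10 - 35) = 13*(-45) = -585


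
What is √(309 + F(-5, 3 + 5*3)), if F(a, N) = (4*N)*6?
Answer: √741 ≈ 27.221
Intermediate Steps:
F(a, N) = 24*N
√(309 + F(-5, 3 + 5*3)) = √(309 + 24*(3 + 5*3)) = √(309 + 24*(3 + 15)) = √(309 + 24*18) = √(309 + 432) = √741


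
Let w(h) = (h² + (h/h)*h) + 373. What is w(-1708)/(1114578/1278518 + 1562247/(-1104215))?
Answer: -2058294144977715365/383313581838 ≈ -5.3697e+6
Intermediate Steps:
w(h) = 373 + h + h² (w(h) = (h² + 1*h) + 373 = (h² + h) + 373 = (h + h²) + 373 = 373 + h + h²)
w(-1708)/(1114578/1278518 + 1562247/(-1104215)) = (373 - 1708 + (-1708)²)/(1114578/1278518 + 1562247/(-1104215)) = (373 - 1708 + 2917264)/(1114578*(1/1278518) + 1562247*(-1/1104215)) = 2915929/(557289/639259 - 1562247/1104215) = 2915929/(-383313581838/705879376685) = 2915929*(-705879376685/383313581838) = -2058294144977715365/383313581838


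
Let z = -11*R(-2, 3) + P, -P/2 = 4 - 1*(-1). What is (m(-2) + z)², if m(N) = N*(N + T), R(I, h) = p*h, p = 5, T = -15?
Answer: 19881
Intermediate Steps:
P = -10 (P = -2*(4 - 1*(-1)) = -2*(4 + 1) = -2*5 = -10)
R(I, h) = 5*h
m(N) = N*(-15 + N) (m(N) = N*(N - 15) = N*(-15 + N))
z = -175 (z = -55*3 - 10 = -11*15 - 10 = -165 - 10 = -175)
(m(-2) + z)² = (-2*(-15 - 2) - 175)² = (-2*(-17) - 175)² = (34 - 175)² = (-141)² = 19881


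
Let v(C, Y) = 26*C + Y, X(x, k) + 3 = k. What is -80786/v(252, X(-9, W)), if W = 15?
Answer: -40393/3282 ≈ -12.307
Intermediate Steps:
X(x, k) = -3 + k
v(C, Y) = Y + 26*C
-80786/v(252, X(-9, W)) = -80786/((-3 + 15) + 26*252) = -80786/(12 + 6552) = -80786/6564 = -80786*1/6564 = -40393/3282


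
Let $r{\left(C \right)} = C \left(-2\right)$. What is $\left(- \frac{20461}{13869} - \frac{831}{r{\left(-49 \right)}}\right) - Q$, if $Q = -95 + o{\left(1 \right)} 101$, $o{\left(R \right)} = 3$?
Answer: $- \frac{296236013}{1359162} \approx -217.95$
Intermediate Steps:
$Q = 208$ ($Q = -95 + 3 \cdot 101 = -95 + 303 = 208$)
$r{\left(C \right)} = - 2 C$
$\left(- \frac{20461}{13869} - \frac{831}{r{\left(-49 \right)}}\right) - Q = \left(- \frac{20461}{13869} - \frac{831}{\left(-2\right) \left(-49\right)}\right) - 208 = \left(\left(-20461\right) \frac{1}{13869} - \frac{831}{98}\right) - 208 = \left(- \frac{20461}{13869} - \frac{831}{98}\right) - 208 = - \frac{13530317}{1359162} - 208 = - \frac{296236013}{1359162}$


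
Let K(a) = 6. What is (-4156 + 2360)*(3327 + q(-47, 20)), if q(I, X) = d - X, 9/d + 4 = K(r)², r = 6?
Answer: -47519017/8 ≈ -5.9399e+6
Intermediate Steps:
d = 9/32 (d = 9/(-4 + 6²) = 9/(-4 + 36) = 9/32 ≈ 0.28125)
q(I, X) = 9/32 - X
(-4156 + 2360)*(3327 + q(-47, 20)) = (-4156 + 2360)*(3327 + (9/32 - 1*20)) = -1796*(3327 + (9/32 - 20)) = -1796*(3327 - 631/32) = -1796*105833/32 = -47519017/8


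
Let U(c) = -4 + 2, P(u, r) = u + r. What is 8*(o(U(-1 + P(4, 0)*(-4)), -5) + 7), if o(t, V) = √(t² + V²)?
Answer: 56 + 8*√29 ≈ 99.081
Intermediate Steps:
P(u, r) = r + u
U(c) = -2
o(t, V) = √(V² + t²)
8*(o(U(-1 + P(4, 0)*(-4)), -5) + 7) = 8*(√((-5)² + (-2)²) + 7) = 8*(√(25 + 4) + 7) = 8*(√29 + 7) = 8*(7 + √29) = 56 + 8*√29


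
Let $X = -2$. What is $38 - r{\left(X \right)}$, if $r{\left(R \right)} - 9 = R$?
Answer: $31$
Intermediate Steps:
$r{\left(R \right)} = 9 + R$
$38 - r{\left(X \right)} = 38 - \left(9 - 2\right) = 38 - 7 = 31$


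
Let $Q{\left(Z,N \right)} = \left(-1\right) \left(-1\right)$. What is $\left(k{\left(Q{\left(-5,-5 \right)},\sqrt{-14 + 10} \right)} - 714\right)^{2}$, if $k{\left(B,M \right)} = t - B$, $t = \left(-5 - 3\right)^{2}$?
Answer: $423801$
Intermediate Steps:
$t = 64$ ($t = \left(-8\right)^{2} = 64$)
$Q{\left(Z,N \right)} = 1$
$k{\left(B,M \right)} = 64 - B$
$\left(k{\left(Q{\left(-5,-5 \right)},\sqrt{-14 + 10} \right)} - 714\right)^{2} = \left(\left(64 - 1\right) - 714\right)^{2} = \left(63 - 714\right)^{2} = \left(-651\right)^{2} = 423801$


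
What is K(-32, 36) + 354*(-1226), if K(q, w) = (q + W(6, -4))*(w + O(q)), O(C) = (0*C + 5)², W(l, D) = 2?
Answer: -435834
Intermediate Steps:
O(C) = 25 (O(C) = (0 + 5)² = 5² = 25)
K(q, w) = (2 + q)*(25 + w) (K(q, w) = (q + 2)*(w + 25) = (2 + q)*(25 + w))
K(-32, 36) + 354*(-1226) = (50 + 2*36 + 25*(-32) - 32*36) + 354*(-1226) = (50 + 72 - 800 - 1152) - 434004 = -1830 - 434004 = -435834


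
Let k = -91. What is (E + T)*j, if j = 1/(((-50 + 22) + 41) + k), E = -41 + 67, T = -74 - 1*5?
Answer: 53/78 ≈ 0.67949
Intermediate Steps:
T = -79 (T = -74 - 5 = -79)
E = 26
j = -1/78 (j = 1/(((-50 + 22) + 41) - 91) = 1/((-28 + 41) - 91) = 1/(13 - 91) = 1/(-78) = -1/78 ≈ -0.012821)
(E + T)*j = (26 - 79)*(-1/78) = -53*(-1/78) = 53/78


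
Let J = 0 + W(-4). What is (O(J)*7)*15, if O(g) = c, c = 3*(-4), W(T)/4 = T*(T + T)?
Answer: -1260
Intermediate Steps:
W(T) = 8*T² (W(T) = 4*(T*(T + T)) = 4*(T*(2*T)) = 4*(2*T²) = 8*T²)
J = 128 (J = 0 + 8*(-4)² = 0 + 8*16 = 0 + 128 = 128)
c = -12
O(g) = -12
(O(J)*7)*15 = -12*7*15 = -84*15 = -1260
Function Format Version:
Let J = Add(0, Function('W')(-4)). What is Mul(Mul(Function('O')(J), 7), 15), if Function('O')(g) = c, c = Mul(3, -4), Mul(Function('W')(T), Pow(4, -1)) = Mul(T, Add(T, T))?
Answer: -1260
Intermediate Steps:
Function('W')(T) = Mul(8, Pow(T, 2)) (Function('W')(T) = Mul(4, Mul(T, Add(T, T))) = Mul(4, Mul(T, Mul(2, T))) = Mul(4, Mul(2, Pow(T, 2))) = Mul(8, Pow(T, 2)))
J = 128 (J = Add(0, Mul(8, Pow(-4, 2))) = Add(0, Mul(8, 16)) = Add(0, 128) = 128)
c = -12
Function('O')(g) = -12
Mul(Mul(Function('O')(J), 7), 15) = Mul(Mul(-12, 7), 15) = Mul(-84, 15) = -1260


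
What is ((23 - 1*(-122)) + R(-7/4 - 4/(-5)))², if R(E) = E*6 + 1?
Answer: 1968409/100 ≈ 19684.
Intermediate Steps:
R(E) = 1 + 6*E (R(E) = 6*E + 1 = 1 + 6*E)
((23 - 1*(-122)) + R(-7/4 - 4/(-5)))² = ((23 - 1*(-122)) + (1 + 6*(-7/4 - 4/(-5))))² = ((23 + 122) + (1 + 6*(-7*¼ - 4*(-⅕))))² = (145 + (1 + 6*(-7/4 + ⅘)))² = (145 + (1 + 6*(-19/20)))² = (145 + (1 - 57/10))² = (145 - 47/10)² = (1403/10)² = 1968409/100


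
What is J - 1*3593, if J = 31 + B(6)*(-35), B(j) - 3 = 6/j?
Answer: -3702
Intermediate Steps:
B(j) = 3 + 6/j
J = -109 (J = 31 + (3 + 6/6)*(-35) = 31 + (3 + 6*(⅙))*(-35) = 31 + (3 + 1)*(-35) = 31 + 4*(-35) = 31 - 140 = -109)
J - 1*3593 = -109 - 1*3593 = -109 - 3593 = -3702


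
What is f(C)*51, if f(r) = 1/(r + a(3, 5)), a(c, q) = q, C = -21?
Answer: -51/16 ≈ -3.1875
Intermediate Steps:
f(r) = 1/(5 + r) (f(r) = 1/(r + 5) = 1/(5 + r))
f(C)*51 = 51/(5 - 21) = 51/(-16) = -1/16*51 = -51/16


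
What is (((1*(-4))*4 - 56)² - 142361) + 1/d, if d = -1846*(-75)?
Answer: -18992155649/138450 ≈ -1.3718e+5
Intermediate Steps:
d = 138450
(((1*(-4))*4 - 56)² - 142361) + 1/d = (((1*(-4))*4 - 56)² - 142361) + 1/138450 = ((-4*4 - 56)² - 142361) + 1/138450 = ((-16 - 56)² - 142361) + 1/138450 = ((-72)² - 142361) + 1/138450 = (5184 - 142361) + 1/138450 = -137177 + 1/138450 = -18992155649/138450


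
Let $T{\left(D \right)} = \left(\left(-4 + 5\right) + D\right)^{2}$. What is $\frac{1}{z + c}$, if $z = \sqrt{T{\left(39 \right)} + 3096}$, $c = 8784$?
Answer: $\frac{1098}{9644245} - \frac{\sqrt{1174}}{38576980} \approx 0.00011296$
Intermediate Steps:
$T{\left(D \right)} = \left(1 + D\right)^{2}$
$z = 2 \sqrt{1174}$ ($z = \sqrt{\left(1 + 39\right)^{2} + 3096} = \sqrt{40^{2} + 3096} = \sqrt{1600 + 3096} = \sqrt{4696} = 2 \sqrt{1174} \approx 68.527$)
$\frac{1}{z + c} = \frac{1}{2 \sqrt{1174} + 8784} = \frac{1}{8784 + 2 \sqrt{1174}}$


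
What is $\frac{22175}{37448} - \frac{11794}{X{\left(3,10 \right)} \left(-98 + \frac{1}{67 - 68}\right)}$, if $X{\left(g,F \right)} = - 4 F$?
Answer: $- \frac{44231089}{18536760} \approx -2.3861$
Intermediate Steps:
$\frac{22175}{37448} - \frac{11794}{X{\left(3,10 \right)} \left(-98 + \frac{1}{67 - 68}\right)} = \frac{22175}{37448} - \frac{11794}{\left(-4\right) 10 \left(-98 + \frac{1}{67 - 68}\right)} = 22175 \cdot \frac{1}{37448} - \frac{11794}{\left(-40\right) \left(-98 + \frac{1}{-1}\right)} = \frac{22175}{37448} - \frac{11794}{\left(-40\right) \left(-98 - 1\right)} = \frac{22175}{37448} - \frac{11794}{\left(-40\right) \left(-99\right)} = \frac{22175}{37448} - \frac{11794}{3960} = \frac{22175}{37448} - \frac{5897}{1980} = - \frac{44231089}{18536760}$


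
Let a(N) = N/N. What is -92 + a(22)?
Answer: -91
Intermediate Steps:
a(N) = 1
-92 + a(22) = -92 + 1 = -91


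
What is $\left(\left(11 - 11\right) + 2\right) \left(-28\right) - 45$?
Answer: $-101$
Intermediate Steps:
$\left(\left(11 - 11\right) + 2\right) \left(-28\right) - 45 = \left(0 + 2\right) \left(-28\right) - 45 = 2 \left(-28\right) - 45 = -56 - 45 = -101$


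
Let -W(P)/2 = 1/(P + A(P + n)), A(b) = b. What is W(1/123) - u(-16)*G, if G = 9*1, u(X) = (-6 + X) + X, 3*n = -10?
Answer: 23297/68 ≈ 342.60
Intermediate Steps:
n = -10/3 (n = (⅓)*(-10) = -10/3 ≈ -3.3333)
u(X) = -6 + 2*X
G = 9
W(P) = -2/(-10/3 + 2*P) (W(P) = -2/(P + (P - 10/3)) = -2/(P + (-10/3 + P)) = -2/(-10/3 + 2*P))
W(1/123) - u(-16)*G = -3/(-5 + 3/123) - (-6 + 2*(-16))*9 = -3/(-5 + 3*(1/123)) - (-6 - 32)*9 = -3/(-5 + 1/41) - (-38)*9 = -3/(-204/41) - 1*(-342) = -3*(-41/204) + 342 = 41/68 + 342 = 23297/68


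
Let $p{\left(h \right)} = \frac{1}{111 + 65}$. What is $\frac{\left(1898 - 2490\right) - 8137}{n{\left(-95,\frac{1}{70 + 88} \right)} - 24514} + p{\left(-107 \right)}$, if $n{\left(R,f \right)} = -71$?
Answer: $\frac{141899}{393360} \approx 0.36074$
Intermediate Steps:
$p{\left(h \right)} = \frac{1}{176}$
$\frac{\left(1898 - 2490\right) - 8137}{n{\left(-95,\frac{1}{70 + 88} \right)} - 24514} + p{\left(-107 \right)} = \frac{\left(1898 - 2490\right) - 8137}{-71 - 24514} + \frac{1}{176} = \frac{-592 - 8137}{-24585} + \frac{1}{176} = \left(-8729\right) \left(- \frac{1}{24585}\right) + \frac{1}{176} = \frac{8729}{24585} + \frac{1}{176} = \frac{141899}{393360}$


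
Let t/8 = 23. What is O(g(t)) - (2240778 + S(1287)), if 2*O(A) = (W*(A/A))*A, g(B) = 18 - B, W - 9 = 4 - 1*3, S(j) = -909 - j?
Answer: -2239412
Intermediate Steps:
t = 184 (t = 8*23 = 184)
W = 10 (W = 9 + (4 - 1*3) = 9 + (4 - 3) = 9 + 1 = 10)
O(A) = 5*A (O(A) = ((10*(A/A))*A)/2 = ((10*1)*A)/2 = (10*A)/2 = 5*A)
O(g(t)) - (2240778 + S(1287)) = 5*(18 - 1*184) - (2240778 + (-909 - 1*1287)) = 5*(18 - 184) - (2240778 + (-909 - 1287)) = 5*(-166) - (2240778 - 2196) = -830 - 1*2238582 = -830 - 2238582 = -2239412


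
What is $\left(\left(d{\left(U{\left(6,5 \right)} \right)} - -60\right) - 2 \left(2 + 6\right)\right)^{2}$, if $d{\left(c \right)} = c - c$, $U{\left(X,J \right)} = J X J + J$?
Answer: $1936$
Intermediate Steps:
$U{\left(X,J \right)} = J + X J^{2}$ ($U{\left(X,J \right)} = X J^{2} + J = J + X J^{2}$)
$d{\left(c \right)} = 0$
$\left(\left(d{\left(U{\left(6,5 \right)} \right)} - -60\right) - 2 \left(2 + 6\right)\right)^{2} = \left(\left(0 - -60\right) - 2 \left(2 + 6\right)\right)^{2} = \left(\left(0 + 60\right) - 16\right)^{2} = \left(60 - 16\right)^{2} = 44^{2} = 1936$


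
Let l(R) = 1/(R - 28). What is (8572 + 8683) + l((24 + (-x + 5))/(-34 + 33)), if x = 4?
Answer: 914514/53 ≈ 17255.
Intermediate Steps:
l(R) = 1/(-28 + R)
(8572 + 8683) + l((24 + (-x + 5))/(-34 + 33)) = (8572 + 8683) + 1/(-28 + (24 + (-1*4 + 5))/(-34 + 33)) = 17255 + 1/(-28 + (24 + (-4 + 5))/(-1)) = 17255 + 1/(-28 + (24 + 1)*(-1)) = 17255 + 1/(-28 + 25*(-1)) = 17255 + 1/(-28 - 25) = 17255 + 1/(-53) = 17255 - 1/53 = 914514/53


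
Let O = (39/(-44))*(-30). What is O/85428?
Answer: 65/208824 ≈ 0.00031127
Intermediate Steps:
O = 585/22 (O = (39*(-1/44))*(-30) = -39/44*(-30) = 585/22 ≈ 26.591)
O/85428 = (585/22)/85428 = (585/22)*(1/85428) = 65/208824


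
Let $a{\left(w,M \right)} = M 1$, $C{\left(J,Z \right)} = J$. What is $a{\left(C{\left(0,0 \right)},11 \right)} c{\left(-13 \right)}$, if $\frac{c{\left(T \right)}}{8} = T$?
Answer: $-1144$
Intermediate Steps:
$a{\left(w,M \right)} = M$
$c{\left(T \right)} = 8 T$
$a{\left(C{\left(0,0 \right)},11 \right)} c{\left(-13 \right)} = 11 \cdot 8 \left(-13\right) = 11 \left(-104\right) = -1144$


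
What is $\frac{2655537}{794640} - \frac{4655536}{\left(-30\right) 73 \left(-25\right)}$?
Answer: $- \frac{118469482543}{1450218000} \approx -81.691$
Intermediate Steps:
$\frac{2655537}{794640} - \frac{4655536}{\left(-30\right) 73 \left(-25\right)} = 2655537 \cdot \frac{1}{794640} - \frac{4655536}{\left(-2190\right) \left(-25\right)} = \frac{885179}{264880} - \frac{4655536}{54750} = \frac{885179}{264880} - \frac{2327768}{27375} = - \frac{118469482543}{1450218000}$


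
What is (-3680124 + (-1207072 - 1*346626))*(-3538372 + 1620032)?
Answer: 10040250095480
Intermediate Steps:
(-3680124 + (-1207072 - 1*346626))*(-3538372 + 1620032) = (-3680124 + (-1207072 - 346626))*(-1918340) = (-3680124 - 1553698)*(-1918340) = -5233822*(-1918340) = 10040250095480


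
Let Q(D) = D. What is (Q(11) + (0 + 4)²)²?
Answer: 729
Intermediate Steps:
(Q(11) + (0 + 4)²)² = (11 + (0 + 4)²)² = (11 + 4²)² = (11 + 16)² = 27² = 729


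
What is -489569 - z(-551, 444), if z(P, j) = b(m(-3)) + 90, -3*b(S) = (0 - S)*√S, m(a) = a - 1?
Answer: -489659 + 8*I/3 ≈ -4.8966e+5 + 2.6667*I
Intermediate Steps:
m(a) = -1 + a
b(S) = S^(3/2)/3 (b(S) = -(0 - S)*√S/3 = -(-S)*√S/3 = -(-1)*S^(3/2)/3 = S^(3/2)/3)
z(P, j) = 90 - 8*I/3 (z(P, j) = (-1 - 3)^(3/2)/3 + 90 = (-4)^(3/2)/3 + 90 = (-8*I)/3 + 90 = -8*I/3 + 90 = 90 - 8*I/3)
-489569 - z(-551, 444) = -489569 - (90 - 8*I/3) = -489569 + (-90 + 8*I/3) = -489659 + 8*I/3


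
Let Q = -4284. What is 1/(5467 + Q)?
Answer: 1/1183 ≈ 0.00084531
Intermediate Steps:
1/(5467 + Q) = 1/(5467 - 4284) = 1/1183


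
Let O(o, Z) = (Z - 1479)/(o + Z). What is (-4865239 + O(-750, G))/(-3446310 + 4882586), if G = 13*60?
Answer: -48652623/14362760 ≈ -3.3874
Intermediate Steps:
G = 780
O(o, Z) = (-1479 + Z)/(Z + o)
(-4865239 + O(-750, G))/(-3446310 + 4882586) = (-4865239 + (-1479 + 780)/(780 - 750))/(-3446310 + 4882586) = (-4865239 - 699/30)/1436276 = (-4865239 + (1/30)*(-699))*(1/1436276) = (-4865239 - 233/10)*(1/1436276) = -48652623/10*1/1436276 = -48652623/14362760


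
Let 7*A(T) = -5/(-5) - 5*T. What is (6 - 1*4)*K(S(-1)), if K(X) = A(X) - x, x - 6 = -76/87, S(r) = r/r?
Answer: -6940/609 ≈ -11.396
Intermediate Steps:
A(T) = 1/7 - 5*T/7 (A(T) = (-5/(-5) - 5*T)/7 = (-5*(-1/5) - 5*T)/7 = (1 - 5*T)/7 = 1/7 - 5*T/7)
S(r) = 1
x = 446/87 (x = 6 - 76/87 = 446/87 ≈ 5.1264)
K(X) = -3035/609 - 5*X/7 (K(X) = (1/7 - 5*X/7) - 1*446/87 = (1/7 - 5*X/7) - 446/87 = -3035/609 - 5*X/7)
(6 - 1*4)*K(S(-1)) = (6 - 1*4)*(-3035/609 - 5/7*1) = (6 - 4)*(-3035/609 - 5/7) = 2*(-3470/609) = -6940/609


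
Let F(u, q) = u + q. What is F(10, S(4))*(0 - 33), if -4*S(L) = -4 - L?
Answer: -396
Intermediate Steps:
S(L) = 1 + L/4 (S(L) = -(-4 - L)/4 = 1 + L/4)
F(u, q) = q + u
F(10, S(4))*(0 - 33) = ((1 + (1/4)*4) + 10)*(0 - 33) = ((1 + 1) + 10)*(-33) = (2 + 10)*(-33) = 12*(-33) = -396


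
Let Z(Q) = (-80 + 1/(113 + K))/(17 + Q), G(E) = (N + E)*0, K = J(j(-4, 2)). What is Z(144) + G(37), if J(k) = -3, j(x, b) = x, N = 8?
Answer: -1257/2530 ≈ -0.49684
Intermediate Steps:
K = -3
G(E) = 0 (G(E) = (8 + E)*0 = 0)
Z(Q) = -8799/(110*(17 + Q)) (Z(Q) = (-80 + 1/(113 - 3))/(17 + Q) = (-80 + 1/110)/(17 + Q) = -8799/(110*(17 + Q)))
Z(144) + G(37) = -8799/(1870 + 110*144) + 0 = -8799/(1870 + 15840) + 0 = -8799/17710 + 0 = -8799*1/17710 + 0 = -1257/2530 + 0 = -1257/2530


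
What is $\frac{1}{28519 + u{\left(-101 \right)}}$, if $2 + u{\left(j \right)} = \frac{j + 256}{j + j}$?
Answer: $\frac{202}{5760279} \approx 3.5068 \cdot 10^{-5}$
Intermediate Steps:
$u{\left(j \right)} = -2 + \frac{256 + j}{2 j}$ ($u{\left(j \right)} = -2 + \frac{j + 256}{j + j} = -2 + \frac{256 + j}{2 j}$)
$\frac{1}{28519 + u{\left(-101 \right)}} = \frac{1}{28519 - \left(\frac{3}{2} - \frac{128}{-101}\right)} = \frac{1}{28519 + \left(- \frac{3}{2} + 128 \left(- \frac{1}{101}\right)\right)} = \frac{1}{28519 - \frac{559}{202}} = \frac{1}{\frac{5760279}{202}} = \frac{202}{5760279}$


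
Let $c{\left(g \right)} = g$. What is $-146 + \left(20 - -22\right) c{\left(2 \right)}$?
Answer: $-62$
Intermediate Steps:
$-146 + \left(20 - -22\right) c{\left(2 \right)} = -146 + \left(20 - -22\right) 2 = -146 + \left(20 + 22\right) 2 = -146 + 42 \cdot 2 = -146 + 84 = -62$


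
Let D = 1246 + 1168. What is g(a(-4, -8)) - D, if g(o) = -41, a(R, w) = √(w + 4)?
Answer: -2455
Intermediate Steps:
a(R, w) = √(4 + w)
D = 2414
g(a(-4, -8)) - D = -41 - 1*2414 = -41 - 2414 = -2455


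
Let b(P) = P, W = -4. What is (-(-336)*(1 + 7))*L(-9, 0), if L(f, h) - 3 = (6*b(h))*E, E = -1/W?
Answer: 8064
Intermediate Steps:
E = ¼ (E = -1/(-4) = -1*(-¼) = ¼ ≈ 0.25000)
L(f, h) = 3 + 3*h/2 (L(f, h) = 3 + (6*h)*(¼) = 3 + 3*h/2)
(-(-336)*(1 + 7))*L(-9, 0) = (-(-336)*(1 + 7))*(3 + (3/2)*0) = (-(-336)*8)*(3 + 0) = -56*(-48)*3 = 2688*3 = 8064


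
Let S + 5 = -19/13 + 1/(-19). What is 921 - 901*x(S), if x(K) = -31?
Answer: 28852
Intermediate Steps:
S = -1609/247 (S = -5 + (-19/13 + 1/(-19)) = -5 + (-19*1/13 + 1*(-1/19)) = -5 + (-19/13 - 1/19) = -5 - 374/247 = -1609/247 ≈ -6.5142)
921 - 901*x(S) = 921 - 901*(-31) = 921 + 27931 = 28852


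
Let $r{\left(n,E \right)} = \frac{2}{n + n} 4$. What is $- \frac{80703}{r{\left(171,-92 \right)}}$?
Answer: $- \frac{13800213}{4} \approx -3.4501 \cdot 10^{6}$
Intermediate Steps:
$r{\left(n,E \right)} = \frac{4}{n}$ ($r{\left(n,E \right)} = \frac{2}{2 n} 4 = 2 \frac{1}{2 n} 4 = \frac{1}{n} 4 = \frac{4}{n}$)
$- \frac{80703}{r{\left(171,-92 \right)}} = - \frac{80703}{4 \cdot \frac{1}{171}} = - \frac{80703}{\frac{4}{171}} = \left(-80703\right) \frac{171}{4} = - \frac{13800213}{4}$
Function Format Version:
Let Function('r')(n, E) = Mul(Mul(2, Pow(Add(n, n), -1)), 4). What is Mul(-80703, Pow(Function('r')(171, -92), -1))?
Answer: Rational(-13800213, 4) ≈ -3.4501e+6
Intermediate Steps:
Function('r')(n, E) = Mul(4, Pow(n, -1)) (Function('r')(n, E) = Mul(Mul(2, Pow(Mul(2, n), -1)), 4) = Mul(Mul(2, Mul(Rational(1, 2), Pow(n, -1))), 4) = Mul(Pow(n, -1), 4) = Mul(4, Pow(n, -1)))
Mul(-80703, Pow(Function('r')(171, -92), -1)) = Mul(-80703, Pow(Mul(4, Pow(171, -1)), -1)) = Mul(-80703, Pow(Mul(4, Rational(1, 171)), -1)) = Mul(-80703, Pow(Rational(4, 171), -1)) = Mul(-80703, Rational(171, 4)) = Rational(-13800213, 4)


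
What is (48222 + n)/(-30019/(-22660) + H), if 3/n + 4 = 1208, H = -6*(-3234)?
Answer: 29900534865/12032465669 ≈ 2.4850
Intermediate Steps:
H = 19404
n = 3/1204 (n = 3/(-4 + 1208) = 3/1204 ≈ 0.0024917)
(48222 + n)/(-30019/(-22660) + H) = (48222 + 3/1204)/(-30019/(-22660) + 19404) = 58059291/(1204*(-30019*(-1/22660) + 19404)) = 58059291/(1204*(2729/2060 + 19404)) = 58059291/(1204*(39974969/2060)) = (58059291/1204)*(2060/39974969) = 29900534865/12032465669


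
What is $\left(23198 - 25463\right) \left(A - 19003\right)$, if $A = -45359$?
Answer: $145779930$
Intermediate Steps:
$\left(23198 - 25463\right) \left(A - 19003\right) = \left(23198 - 25463\right) \left(-45359 - 19003\right) = \left(-2265\right) \left(-64362\right) = 145779930$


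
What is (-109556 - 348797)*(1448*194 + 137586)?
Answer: -191819813794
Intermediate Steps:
(-109556 - 348797)*(1448*194 + 137586) = -458353*(280912 + 137586) = -458353*418498 = -191819813794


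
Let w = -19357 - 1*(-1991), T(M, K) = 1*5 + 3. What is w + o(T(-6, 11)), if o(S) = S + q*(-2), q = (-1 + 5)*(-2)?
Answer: -17342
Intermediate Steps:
q = -8 (q = 4*(-2) = -8)
T(M, K) = 8 (T(M, K) = 5 + 3 = 8)
w = -17366 (w = -19357 + 1991 = -17366)
o(S) = 16 + S (o(S) = S - 8*(-2) = S + 16 = 16 + S)
w + o(T(-6, 11)) = -17366 + (16 + 8) = -17366 + 24 = -17342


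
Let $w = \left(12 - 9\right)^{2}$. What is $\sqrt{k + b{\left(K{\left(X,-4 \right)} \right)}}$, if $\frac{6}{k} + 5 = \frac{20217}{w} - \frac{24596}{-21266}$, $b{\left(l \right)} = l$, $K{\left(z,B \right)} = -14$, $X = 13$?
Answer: $\frac{19 i \sqrt{49601290005365}}{35766593} \approx 3.7413 i$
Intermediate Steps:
$w = 9$ ($w = 3^{2} = 9$)
$k = \frac{95697}{35766593}$ ($k = \frac{6}{-5 + \left(\frac{20217}{9} - \frac{24596}{-21266}\right)} = \frac{6}{-5 + \left(20217 \cdot \frac{1}{9} - - \frac{12298}{10633}\right)} = \frac{6}{-5 + \left(\frac{6739}{3} + \frac{12298}{10633}\right)} = \frac{6}{-5 + \frac{71692681}{31899}} = \frac{6}{\frac{71533186}{31899}} = 6 \cdot \frac{31899}{71533186} = \frac{95697}{35766593} \approx 0.0026756$)
$\sqrt{k + b{\left(K{\left(X,-4 \right)} \right)}} = \sqrt{\frac{95697}{35766593} - 14} = \sqrt{- \frac{500636605}{35766593}} = \frac{19 i \sqrt{49601290005365}}{35766593}$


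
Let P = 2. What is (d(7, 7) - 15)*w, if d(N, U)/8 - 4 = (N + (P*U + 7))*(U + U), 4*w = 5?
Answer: 15765/4 ≈ 3941.3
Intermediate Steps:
w = 5/4 (w = (¼)*5 = 5/4 ≈ 1.2500)
d(N, U) = 32 + 16*U*(7 + N + 2*U) (d(N, U) = 32 + 8*((N + (2*U + 7))*(U + U)) = 32 + 8*((N + (7 + 2*U))*(2*U)) = 32 + 8*((7 + N + 2*U)*(2*U)) = 32 + 8*(2*U*(7 + N + 2*U)) = 32 + 16*U*(7 + N + 2*U))
(d(7, 7) - 15)*w = ((32 + 32*7² + 112*7 + 16*7*7) - 15)*(5/4) = ((32 + 32*49 + 784 + 784) - 15)*(5/4) = ((32 + 1568 + 784 + 784) - 15)*(5/4) = (3168 - 15)*(5/4) = 3153*(5/4) = 15765/4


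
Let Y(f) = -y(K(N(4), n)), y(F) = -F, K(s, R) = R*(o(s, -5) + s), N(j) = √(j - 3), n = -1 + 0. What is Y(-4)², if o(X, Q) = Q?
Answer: 16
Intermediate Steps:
n = -1
N(j) = √(-3 + j)
K(s, R) = R*(-5 + s)
Y(f) = 4 (Y(f) = -(-1)*(-(-5 + √(-3 + 4))) = -(-1)*(-(-5 + √1)) = -(-1)*(-(-5 + 1)) = -(-1)*(-1*(-4)) = -(-1)*4 = -1*(-4) = 4)
Y(-4)² = 4² = 16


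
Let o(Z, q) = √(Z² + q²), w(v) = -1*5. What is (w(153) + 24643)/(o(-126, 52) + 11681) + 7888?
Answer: 1076425400206/136427181 - 49276*√4645/136427181 ≈ 7890.1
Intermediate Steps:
w(v) = -5
(w(153) + 24643)/(o(-126, 52) + 11681) + 7888 = (-5 + 24643)/(√((-126)² + 52²) + 11681) + 7888 = 24638/(√(15876 + 2704) + 11681) + 7888 = 24638/(√18580 + 11681) + 7888 = 24638/(2*√4645 + 11681) + 7888 = 24638/(11681 + 2*√4645) + 7888 = 7888 + 24638/(11681 + 2*√4645)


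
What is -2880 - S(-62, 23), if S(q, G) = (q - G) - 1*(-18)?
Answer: -2813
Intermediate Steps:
S(q, G) = 18 + q - G (S(q, G) = (q - G) + 18 = 18 + q - G)
-2880 - S(-62, 23) = -2880 - (18 - 62 - 1*23) = -2880 - (18 - 62 - 23) = -2880 - 1*(-67) = -2880 + 67 = -2813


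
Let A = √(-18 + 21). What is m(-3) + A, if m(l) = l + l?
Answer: -6 + √3 ≈ -4.2680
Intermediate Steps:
m(l) = 2*l
A = √3 ≈ 1.7320
m(-3) + A = 2*(-3) + √3 = -6 + √3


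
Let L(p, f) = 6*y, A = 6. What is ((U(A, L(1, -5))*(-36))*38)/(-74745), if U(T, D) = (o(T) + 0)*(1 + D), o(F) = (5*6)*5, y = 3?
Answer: 86640/1661 ≈ 52.161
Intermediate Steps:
o(F) = 150 (o(F) = 30*5 = 150)
L(p, f) = 18 (L(p, f) = 6*3 = 18)
U(T, D) = 150 + 150*D (U(T, D) = (150 + 0)*(1 + D) = 150*(1 + D) = 150 + 150*D)
((U(A, L(1, -5))*(-36))*38)/(-74745) = (((150 + 150*18)*(-36))*38)/(-74745) = (((150 + 2700)*(-36))*38)*(-1/74745) = ((2850*(-36))*38)*(-1/74745) = -102600*38*(-1/74745) = -3898800*(-1/74745) = 86640/1661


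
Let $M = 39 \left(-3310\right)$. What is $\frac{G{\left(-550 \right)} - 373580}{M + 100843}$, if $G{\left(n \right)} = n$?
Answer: $\frac{374130}{28247} \approx 13.245$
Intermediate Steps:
$M = -129090$
$\frac{G{\left(-550 \right)} - 373580}{M + 100843} = \frac{-550 - 373580}{-129090 + 100843} = - \frac{374130}{-28247} = \left(-374130\right) \left(- \frac{1}{28247}\right) = \frac{374130}{28247}$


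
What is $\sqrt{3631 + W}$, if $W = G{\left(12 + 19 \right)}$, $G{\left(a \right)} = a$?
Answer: $\sqrt{3662} \approx 60.514$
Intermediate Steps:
$W = 31$ ($W = 12 + 19 = 31$)
$\sqrt{3631 + W} = \sqrt{3631 + 31} = \sqrt{3662}$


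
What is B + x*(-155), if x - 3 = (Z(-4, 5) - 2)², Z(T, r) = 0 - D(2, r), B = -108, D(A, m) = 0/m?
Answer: -1193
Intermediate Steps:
D(A, m) = 0
Z(T, r) = 0 (Z(T, r) = 0 - 1*0 = 0 + 0 = 0)
x = 7 (x = 3 + (0 - 2)² = 3 + (-2)² = 3 + 4 = 7)
B + x*(-155) = -108 + 7*(-155) = -108 - 1085 = -1193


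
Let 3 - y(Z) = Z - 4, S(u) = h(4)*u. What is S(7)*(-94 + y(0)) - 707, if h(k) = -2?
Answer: 511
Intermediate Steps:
S(u) = -2*u
y(Z) = 7 - Z (y(Z) = 3 - (Z - 4) = 3 - (-4 + Z) = 3 + (4 - Z) = 7 - Z)
S(7)*(-94 + y(0)) - 707 = (-2*7)*(-94 + (7 - 1*0)) - 707 = -14*(-94 + (7 + 0)) - 707 = -14*(-94 + 7) - 707 = -14*(-87) - 707 = 1218 - 707 = 511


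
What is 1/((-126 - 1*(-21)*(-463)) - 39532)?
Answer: -1/49381 ≈ -2.0251e-5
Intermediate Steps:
1/((-126 - 1*(-21)*(-463)) - 39532) = 1/((-126 + 21*(-463)) - 39532) = 1/((-126 - 9723) - 39532) = 1/(-9849 - 39532) = 1/(-49381) = -1/49381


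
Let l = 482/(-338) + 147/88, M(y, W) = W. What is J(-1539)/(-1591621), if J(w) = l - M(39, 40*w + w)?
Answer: -938411963/23670587512 ≈ -0.039645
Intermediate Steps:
l = 3635/14872 (l = 482*(-1/338) + 147*(1/88) = -241/169 + 147/88 = 3635/14872 ≈ 0.24442)
J(w) = 3635/14872 - 41*w (J(w) = 3635/14872 - (40*w + w) = 3635/14872 - 41*w)
J(-1539)/(-1591621) = (3635/14872 - 41*(-1539))/(-1591621) = (3635/14872 + 63099)*(-1/1591621) = (938411963/14872)*(-1/1591621) = -938411963/23670587512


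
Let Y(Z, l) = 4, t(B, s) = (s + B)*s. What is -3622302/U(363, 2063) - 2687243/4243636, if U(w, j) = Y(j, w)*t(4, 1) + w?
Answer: -15372760384141/1625312588 ≈ -9458.3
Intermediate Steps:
t(B, s) = s*(B + s) (t(B, s) = (B + s)*s = s*(B + s))
U(w, j) = 20 + w (U(w, j) = 4*(1*(4 + 1)) + w = 4*(1*5) + w = 4*5 + w = 20 + w)
-3622302/U(363, 2063) - 2687243/4243636 = -3622302/(20 + 363) - 2687243/4243636 = -3622302/383 - 2687243*1/4243636 = -3622302*1/383 - 2687243/4243636 = -3622302/383 - 2687243/4243636 = -15372760384141/1625312588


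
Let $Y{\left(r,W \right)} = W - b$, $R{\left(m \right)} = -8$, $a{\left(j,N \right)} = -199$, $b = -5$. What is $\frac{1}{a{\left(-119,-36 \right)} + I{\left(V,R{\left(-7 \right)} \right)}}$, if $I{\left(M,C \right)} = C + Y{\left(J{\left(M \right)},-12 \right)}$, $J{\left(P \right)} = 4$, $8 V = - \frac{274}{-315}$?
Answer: $- \frac{1}{214} \approx -0.0046729$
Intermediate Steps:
$V = \frac{137}{1260}$ ($V = \frac{\left(-274\right) \frac{1}{-315}}{8} = \frac{\left(-274\right) \left(- \frac{1}{315}\right)}{8} = \frac{1}{8} \cdot \frac{274}{315} = \frac{137}{1260} \approx 0.10873$)
$Y{\left(r,W \right)} = 5 + W$ ($Y{\left(r,W \right)} = W - -5 = W + 5 = 5 + W$)
$I{\left(M,C \right)} = -7 + C$ ($I{\left(M,C \right)} = C + \left(5 - 12\right) = C - 7 = -7 + C$)
$\frac{1}{a{\left(-119,-36 \right)} + I{\left(V,R{\left(-7 \right)} \right)}} = \frac{1}{-199 - 15} = \frac{1}{-214} = - \frac{1}{214}$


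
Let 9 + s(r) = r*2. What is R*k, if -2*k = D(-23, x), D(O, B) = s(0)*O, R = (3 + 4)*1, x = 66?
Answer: -1449/2 ≈ -724.50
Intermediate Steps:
s(r) = -9 + 2*r (s(r) = -9 + r*2 = -9 + 2*r)
R = 7 (R = 7*1 = 7)
D(O, B) = -9*O (D(O, B) = (-9 + 2*0)*O = (-9 + 0)*O = -9*O)
k = -207/2 (k = -(-9)*(-23)/2 = -½*207 = -207/2 ≈ -103.50)
R*k = 7*(-207/2) = -1449/2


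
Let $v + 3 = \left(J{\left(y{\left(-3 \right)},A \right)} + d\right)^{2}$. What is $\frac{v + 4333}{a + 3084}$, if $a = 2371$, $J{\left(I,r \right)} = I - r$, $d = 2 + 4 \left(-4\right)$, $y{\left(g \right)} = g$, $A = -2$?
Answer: $\frac{911}{1091} \approx 0.83501$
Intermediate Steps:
$d = -14$ ($d = 2 - 16 = -14$)
$v = 222$ ($v = -3 + \left(\left(-3 - -2\right) - 14\right)^{2} = -3 + \left(\left(-3 + 2\right) - 14\right)^{2} = -3 + \left(-1 - 14\right)^{2} = -3 + \left(-15\right)^{2} = -3 + 225 = 222$)
$\frac{v + 4333}{a + 3084} = \frac{222 + 4333}{2371 + 3084} = \frac{4555}{5455} = 4555 \cdot \frac{1}{5455} = \frac{911}{1091}$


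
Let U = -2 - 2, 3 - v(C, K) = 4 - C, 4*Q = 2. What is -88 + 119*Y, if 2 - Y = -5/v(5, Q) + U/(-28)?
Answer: 1127/4 ≈ 281.75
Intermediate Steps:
Q = ½ (Q = (¼)*2 = ½ ≈ 0.50000)
v(C, K) = -1 + C (v(C, K) = 3 - (4 - C) = 3 + (-4 + C) = -1 + C)
U = -4
Y = 87/28 (Y = 2 - (-5/(-1 + 5) - 4/(-28)) = 2 - (-5/4 - 4*(-1/28)) = 2 - (-5*¼ + ⅐) = 2 - (-5/4 + ⅐) = 2 - 1*(-31/28) = 2 + 31/28 = 87/28 ≈ 3.1071)
-88 + 119*Y = -88 + 119*(87/28) = -88 + 1479/4 = 1127/4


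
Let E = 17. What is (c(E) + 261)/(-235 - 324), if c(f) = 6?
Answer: -267/559 ≈ -0.47764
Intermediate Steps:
(c(E) + 261)/(-235 - 324) = (6 + 261)/(-235 - 324) = 267/(-559) = 267*(-1/559) = -267/559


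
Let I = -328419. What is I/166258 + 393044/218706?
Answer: -3240248231/18180811074 ≈ -0.17822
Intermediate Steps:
I/166258 + 393044/218706 = -328419/166258 + 393044/218706 = -328419*1/166258 + 393044*(1/218706) = -328419/166258 + 196522/109353 = -3240248231/18180811074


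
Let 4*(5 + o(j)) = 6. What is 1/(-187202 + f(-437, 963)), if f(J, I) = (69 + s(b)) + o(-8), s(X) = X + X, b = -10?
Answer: -2/374313 ≈ -5.3431e-6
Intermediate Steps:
o(j) = -7/2 (o(j) = -5 + (1/4)*6 = -5 + 3/2 = -7/2)
s(X) = 2*X
f(J, I) = 91/2 (f(J, I) = (69 + 2*(-10)) - 7/2 = (69 - 20) - 7/2 = 49 - 7/2 = 91/2)
1/(-187202 + f(-437, 963)) = 1/(-187202 + 91/2) = 1/(-374313/2) = -2/374313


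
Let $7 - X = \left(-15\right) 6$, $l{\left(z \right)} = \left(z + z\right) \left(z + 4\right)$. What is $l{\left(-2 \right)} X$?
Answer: $-776$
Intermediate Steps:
$l{\left(z \right)} = 2 z \left(4 + z\right)$
$X = 97$ ($X = 7 - \left(-15\right) 6 = 7 - -90 = 7 + 90 = 97$)
$l{\left(-2 \right)} X = 2 \left(-2\right) \left(4 - 2\right) 97 = 2 \left(-2\right) 2 \cdot 97 = \left(-8\right) 97 = -776$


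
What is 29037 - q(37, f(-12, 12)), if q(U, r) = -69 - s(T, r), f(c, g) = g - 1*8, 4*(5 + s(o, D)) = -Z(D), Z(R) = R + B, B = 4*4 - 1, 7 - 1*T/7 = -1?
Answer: 116385/4 ≈ 29096.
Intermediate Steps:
T = 56 (T = 49 - 7*(-1) = 49 + 7 = 56)
B = 15 (B = 16 - 1 = 15)
Z(R) = 15 + R (Z(R) = R + 15 = 15 + R)
s(o, D) = -35/4 - D/4 (s(o, D) = -5 + (-(15 + D))/4 = -5 + (-15 - D)/4 = -5 + (-15/4 - D/4) = -35/4 - D/4)
f(c, g) = -8 + g (f(c, g) = g - 8 = -8 + g)
q(U, r) = -241/4 + r/4 (q(U, r) = -69 - (-35/4 - r/4) = -69 + (35/4 + r/4) = -241/4 + r/4)
29037 - q(37, f(-12, 12)) = 29037 - (-241/4 + (-8 + 12)/4) = 29037 - (-241/4 + (1/4)*4) = 29037 - (-241/4 + 1) = 29037 - 1*(-237/4) = 29037 + 237/4 = 116385/4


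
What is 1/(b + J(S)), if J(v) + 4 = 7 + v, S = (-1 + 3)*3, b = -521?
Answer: -1/512 ≈ -0.0019531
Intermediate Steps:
S = 6 (S = 2*3 = 6)
J(v) = 3 + v (J(v) = -4 + (7 + v) = 3 + v)
1/(b + J(S)) = 1/(-521 + (3 + 6)) = 1/(-521 + 9) = 1/(-512) = -1/512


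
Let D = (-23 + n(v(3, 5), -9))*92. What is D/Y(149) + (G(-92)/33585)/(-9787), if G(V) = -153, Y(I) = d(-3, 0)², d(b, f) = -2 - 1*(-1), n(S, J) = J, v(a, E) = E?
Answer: -322560728909/109565465 ≈ -2944.0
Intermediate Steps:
d(b, f) = -1 (d(b, f) = -2 + 1 = -1)
Y(I) = 1 (Y(I) = (-1)² = 1)
D = -2944 (D = (-23 - 9)*92 = -32*92 = -2944)
D/Y(149) + (G(-92)/33585)/(-9787) = -2944/1 - 153/33585/(-9787) = -2944*1 - 153*1/33585*(-1/9787) = -2944 - 51/11195*(-1/9787) = -2944 + 51/109565465 = -322560728909/109565465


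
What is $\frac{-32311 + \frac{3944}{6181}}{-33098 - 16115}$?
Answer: $\frac{199710347}{304185553} \approx 0.65654$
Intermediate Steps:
$\frac{-32311 + \frac{3944}{6181}}{-33098 - 16115} = \frac{-32311 + 3944 \cdot \frac{1}{6181}}{-49213} = \left(-32311 + \frac{3944}{6181}\right) \left(- \frac{1}{49213}\right) = \left(- \frac{199710347}{6181}\right) \left(- \frac{1}{49213}\right) = \frac{199710347}{304185553}$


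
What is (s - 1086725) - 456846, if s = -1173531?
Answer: -2717102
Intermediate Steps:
(s - 1086725) - 456846 = (-1173531 - 1086725) - 456846 = -2260256 - 456846 = -2717102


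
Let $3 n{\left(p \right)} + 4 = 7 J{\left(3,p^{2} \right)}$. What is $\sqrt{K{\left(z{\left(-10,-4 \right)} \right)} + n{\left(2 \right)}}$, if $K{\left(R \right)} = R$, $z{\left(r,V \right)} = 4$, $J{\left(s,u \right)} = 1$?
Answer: $\sqrt{5} \approx 2.2361$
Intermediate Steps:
$n{\left(p \right)} = 1$ ($n{\left(p \right)} = - \frac{4}{3} + \frac{7 \cdot 1}{3} = - \frac{4}{3} + \frac{1}{3} \cdot 7 = - \frac{4}{3} + \frac{7}{3} = 1$)
$\sqrt{K{\left(z{\left(-10,-4 \right)} \right)} + n{\left(2 \right)}} = \sqrt{4 + 1} = \sqrt{5}$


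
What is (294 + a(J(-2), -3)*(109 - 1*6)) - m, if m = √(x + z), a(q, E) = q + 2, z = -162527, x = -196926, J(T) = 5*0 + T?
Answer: 294 - I*√359453 ≈ 294.0 - 599.54*I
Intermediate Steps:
J(T) = T (J(T) = 0 + T = T)
a(q, E) = 2 + q
m = I*√359453 (m = √(-196926 - 162527) = √(-359453) = I*√359453 ≈ 599.54*I)
(294 + a(J(-2), -3)*(109 - 1*6)) - m = (294 + (2 - 2)*(109 - 1*6)) - I*√359453 = (294 + 0*(109 - 6)) - I*√359453 = (294 + 0*103) - I*√359453 = (294 + 0) - I*√359453 = 294 - I*√359453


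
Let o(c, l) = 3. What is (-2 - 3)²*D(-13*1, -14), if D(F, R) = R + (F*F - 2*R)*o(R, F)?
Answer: 14425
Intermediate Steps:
D(F, R) = -5*R + 3*F² (D(F, R) = R + (F*F - 2*R)*3 = R + (F² - 2*R)*3 = R + (-6*R + 3*F²) = -5*R + 3*F²)
(-2 - 3)²*D(-13*1, -14) = (-2 - 3)²*(-5*(-14) + 3*(-13*1)²) = (-5)²*(70 + 3*(-13)²) = 25*(70 + 3*169) = 25*(70 + 507) = 25*577 = 14425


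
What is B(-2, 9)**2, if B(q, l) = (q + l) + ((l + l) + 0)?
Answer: 625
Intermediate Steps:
B(q, l) = q + 3*l (B(q, l) = (l + q) + (2*l + 0) = (l + q) + 2*l = q + 3*l)
B(-2, 9)**2 = (-2 + 3*9)**2 = (-2 + 27)**2 = 25**2 = 625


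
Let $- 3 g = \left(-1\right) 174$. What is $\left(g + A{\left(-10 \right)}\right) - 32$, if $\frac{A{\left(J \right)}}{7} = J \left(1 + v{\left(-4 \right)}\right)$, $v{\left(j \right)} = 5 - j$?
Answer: $-674$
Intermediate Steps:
$g = 58$ ($g = - \frac{\left(-1\right) 174}{3} = \left(- \frac{1}{3}\right) \left(-174\right) = 58$)
$A{\left(J \right)} = 70 J$ ($A{\left(J \right)} = 7 J \left(1 + \left(5 - -4\right)\right) = 7 J \left(1 + \left(5 + 4\right)\right) = 7 J \left(1 + 9\right) = 7 J 10 = 7 \cdot 10 J = 70 J$)
$\left(g + A{\left(-10 \right)}\right) - 32 = \left(58 + 70 \left(-10\right)\right) - 32 = \left(58 - 700\right) - 32 = -642 - 32 = -674$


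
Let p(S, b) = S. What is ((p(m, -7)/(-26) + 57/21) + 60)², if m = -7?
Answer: 131400369/33124 ≈ 3966.9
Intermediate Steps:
((p(m, -7)/(-26) + 57/21) + 60)² = ((-7/(-26) + 57/21) + 60)² = ((-7*(-1/26) + 57*(1/21)) + 60)² = ((7/26 + 19/7) + 60)² = (543/182 + 60)² = (11463/182)² = 131400369/33124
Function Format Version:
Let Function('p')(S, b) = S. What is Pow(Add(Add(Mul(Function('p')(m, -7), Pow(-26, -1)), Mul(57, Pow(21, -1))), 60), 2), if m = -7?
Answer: Rational(131400369, 33124) ≈ 3966.9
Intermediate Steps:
Pow(Add(Add(Mul(Function('p')(m, -7), Pow(-26, -1)), Mul(57, Pow(21, -1))), 60), 2) = Pow(Add(Add(Mul(-7, Pow(-26, -1)), Mul(57, Pow(21, -1))), 60), 2) = Pow(Add(Add(Mul(-7, Rational(-1, 26)), Mul(57, Rational(1, 21))), 60), 2) = Pow(Add(Add(Rational(7, 26), Rational(19, 7)), 60), 2) = Pow(Add(Rational(543, 182), 60), 2) = Pow(Rational(11463, 182), 2) = Rational(131400369, 33124)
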